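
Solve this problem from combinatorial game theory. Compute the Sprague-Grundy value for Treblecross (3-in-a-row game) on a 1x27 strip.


Treblecross: place X on empty cells; 3-in-a-row wins.
Playing within two cells of an existing X lets the opponent win at once, so sensible play treats the cells i-2..i+2 around each X as dead. The player left with no safe cell loses, so this is a normal-play take-away game on strips of safe cells.
Placing X at cell i (0-indexed) of a strip of k safe cells leaves independent strips of sizes max(0, i-2) and max(0, k-i-3). Hence G(k) = mex{ G(max(0,i-2)) XOR G(max(0,k-i-3)) : 0 <= i < k }, with G(0) = 0.
G(1): splits (0,0):0^0=0 -> mex({0}) = 1
G(2): splits (0,0):0^0=0 -> mex({0}) = 1
G(3): splits (0,0):0^0=0 -> mex({0}) = 1
G(4): splits (0,1):0^1=1 (0,0):0^0=0 -> mex({0, 1}) = 2
G(5): splits (0,2):0^1=1 (0,1):0^1=1 (0,0):0^0=0 -> mex({0, 1}) = 2
G(6) = mex({1}) = 0
G(7) = mex({0, 1, 2}) = 3
G(8) = mex({0, 1, 2}) = 3
G(9) = mex({0, 2}) = 1
G(10) = mex({0, 2, 3}) = 1
G(11) = mex({0, 3}) = 1
G(12) = mex({1, 3}) = 0
G(13) = mex({0, 1, 2, 3}) = 4
G(14) = mex({0, 1, 2}) = 3
G(15) = mex({0, 1, 2}) = 3
G(16) = mex({0, 1, 2, 4}) = 3
G(17) = mex({0, 1, 3, 4}) = 2
G(18) = mex({0, 1, 3, 4}) = 2
G(19) = mex({0, 1, 3, 5}) = 2
G(20) = mex({0, 1, 2, 3, 5}) = 4
G(21) = mex({0, 1, 2, 3, 5}) = 4
G(22) = mex({1, 2, 6}) = 0
G(23) = mex({0, 1, 2, 3, 4, 6}) = 5
G(24) = mex({0, 1, 2, 3, 4}) = 5
G(25) = mex({0, 1, 3, 4, 7}) = 2
G(26) = mex({0, 1, 3, 4, 5, 7}) = 2
G(27) = mex({0, 1, 3, 5}) = 2
Therefore G(27) = 2.

2


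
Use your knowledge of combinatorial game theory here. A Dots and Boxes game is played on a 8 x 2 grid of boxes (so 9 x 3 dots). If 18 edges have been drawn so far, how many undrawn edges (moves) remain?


Grid: 8 x 2 boxes, i.e. 9 rows and 3 columns of dots.
Horizontal edges: (rows + 1) * cols = 9 * 2 = 18
Vertical edges: rows * (cols + 1) = 8 * 3 = 24
Total edges: 18 + 24 = 42
Edges drawn: 18
Remaining: 42 - 18 = 24

24


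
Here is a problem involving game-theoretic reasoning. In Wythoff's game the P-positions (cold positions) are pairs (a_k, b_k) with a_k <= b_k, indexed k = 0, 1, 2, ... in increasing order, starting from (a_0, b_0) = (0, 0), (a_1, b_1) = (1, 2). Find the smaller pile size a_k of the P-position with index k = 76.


By Wythoff's theorem, a_k = floor(k * phi) and b_k = floor(k * phi^2) = a_k + k, where phi = (1 + sqrt(5))/2 is the golden ratio.
phi = (1 + sqrt(5))/2 = 1.618034
k = 76
k * phi = 76 * 1.618034 = 122.970583
a_76 = floor(k * phi) = 122

122


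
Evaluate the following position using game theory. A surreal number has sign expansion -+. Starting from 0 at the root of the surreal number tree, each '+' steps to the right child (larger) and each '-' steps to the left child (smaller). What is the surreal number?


Sign expansion: -+
Rule: track bounds (lo, hi), initially (-inf, +inf). On '+', the current value becomes lo and we move to the simplest number in (value, hi): value + 1 if hi = +inf, otherwise the midpoint (value + hi)/2. On '-', the current value becomes hi and we move to value - 1 if lo = -inf, otherwise the midpoint (lo + value)/2.
Start at 0.
Step 1: sign = -, move left. Bounds: (-inf, 0). Value = -1
Step 2: sign = +, move right. Bounds: (-1, 0). Value = -1/2
The surreal number with sign expansion -+ is -1/2.

-1/2


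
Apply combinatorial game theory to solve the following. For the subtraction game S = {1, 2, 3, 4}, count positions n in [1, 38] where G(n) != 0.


Subtraction set S = {1, 2, 3, 4}, so G(n) = n mod 5.
G(n) = 0 when n is a multiple of 5.
Multiples of 5 in [1, 38]: 7
N-positions (nonzero Grundy) = 38 - 7 = 31

31


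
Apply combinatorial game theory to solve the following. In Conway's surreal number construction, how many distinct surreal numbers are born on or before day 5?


Day 0: {|} = 0 is born. Count = 1.
Day n: the number of surreal numbers born by day n is 2^(n+1) - 1.
By day 0: 2^1 - 1 = 1
By day 1: 2^2 - 1 = 3
By day 2: 2^3 - 1 = 7
By day 3: 2^4 - 1 = 15
By day 4: 2^5 - 1 = 31
By day 5: 2^6 - 1 = 63
By day 5: 63 surreal numbers.

63


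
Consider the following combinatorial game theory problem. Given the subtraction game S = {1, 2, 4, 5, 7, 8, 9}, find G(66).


The subtraction set is S = {1, 2, 4, 5, 7, 8, 9}.
G(k) = mex{ G(k - s) : s in S, s <= k }. We compute iteratively: G(0) = 0.
G(1) = mex({0}) = 1
G(2) = mex({0, 1}) = 2
G(3) = mex({1, 2}) = 0
G(4) = mex({0, 2}) = 1
G(5) = mex({0, 1}) = 2
G(6) = mex({1, 2}) = 0
G(7) = mex({0, 2}) = 1
G(8) = mex({0, 1}) = 2
G(9) = mex({0, 1, 2}) = 3
G(10) = mex({0, 1, 2, 3}) = 4
G(11) = mex({0, 1, 2, 3, 4}) = 5
G(12) = mex({0, 1, 2, 4, 5}) = 3
G(13) = mex({0, 1, 2, 3, 5}) = 4
G(14) = mex({0, 1, 2, 3, 4}) = 5
G(15) = mex({0, 1, 2, 4, 5}) = 3
G(16) = mex({1, 2, 3, 5}) = 0
G(17) = mex({0, 2, 3, 4}) = 1
G(18) = mex({0, 1, 3, 4, 5}) = 2
G(19) = mex({1, 2, 3, 4, 5}) = 0
G(20) = mex({0, 2, 3, 4, 5}) = 1
G(21) = mex({0, 1, 3, 4, 5}) = 2
G(22) = mex({1, 2, 3, 4, 5}) = 0
G(23) = mex({0, 2, 3, 5}) = 1
G(24) = mex({0, 1, 3}) = 2
Observe that G(16)..G(24) = 0, 1, 2, 0, 1, 2, 0, 1, 2 repeats G(0)..G(8) = 0, 1, 2, 0, 1, 2, 0, 1, 2.
For k >= max(S) = 9, G(k) is determined by the previous 9 values G(k-9)..G(k-1); a window of 9 consecutive values has recurred shifted by 16, so by induction G(k + 16) = G(k) for all k >= 0: the sequence is periodic from the start with period 16.
One period: G(0..15) = 0, 1, 2, 0, 1, 2, 0, 1, 2, 3, 4, 5, 3, 4, 5, 3.
66 mod 16 = 2, so G(66) = G(2) = 2.

2


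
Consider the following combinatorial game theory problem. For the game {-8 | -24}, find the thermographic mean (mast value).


Game = {-8 | -24}, a switch {a | b} with numbers a > b.
Its thermograph has left wall a - t and right wall b + t, which meet at t = (a - b)/2, where both equal (a + b)/2. So the mast (mean value) is at (a + b)/2.
Mean = (-8 + (-24))/2 = -32/2 = -16

-16


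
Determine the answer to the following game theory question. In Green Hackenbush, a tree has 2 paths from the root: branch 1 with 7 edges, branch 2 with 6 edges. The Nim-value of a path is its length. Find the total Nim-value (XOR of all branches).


The tree has 2 branches from the ground vertex.
In Green Hackenbush, the Nim-value of a simple path of length k is k.
Branch 1: length 7, Nim-value = 7
Branch 2: length 6, Nim-value = 6
Total Nim-value = XOR of all branch values:
0 XOR 7 = 7
7 XOR 6 = 1
Nim-value of the tree = 1

1


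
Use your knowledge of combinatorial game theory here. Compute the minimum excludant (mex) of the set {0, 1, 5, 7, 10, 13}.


Set = {0, 1, 5, 7, 10, 13}
0 is in the set.
1 is in the set.
2 is NOT in the set. This is the mex.
mex = 2

2


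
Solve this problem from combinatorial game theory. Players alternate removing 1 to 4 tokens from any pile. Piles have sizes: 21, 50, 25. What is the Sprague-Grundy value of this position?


Subtraction set: {1, 2, 3, 4}
For this subtraction set, G(n) = n mod 5 (period = max + 1 = 5).
Pile 1 (size 21): G(21) = 21 mod 5 = 1
Pile 2 (size 50): G(50) = 50 mod 5 = 0
Pile 3 (size 25): G(25) = 25 mod 5 = 0
Total Grundy value = XOR of all: 1 XOR 0 XOR 0 = 1

1


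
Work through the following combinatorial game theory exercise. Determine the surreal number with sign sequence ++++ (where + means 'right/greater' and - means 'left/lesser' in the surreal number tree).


Sign expansion: ++++
Rule: track bounds (lo, hi), initially (-inf, +inf). On '+', the current value becomes lo and we move to the simplest number in (value, hi): value + 1 if hi = +inf, otherwise the midpoint (value + hi)/2. On '-', the current value becomes hi and we move to value - 1 if lo = -inf, otherwise the midpoint (lo + value)/2.
Start at 0.
Step 1: sign = +, move right. Bounds: (0, +inf). Value = 1
Step 2: sign = +, move right. Bounds: (1, +inf). Value = 2
Step 3: sign = +, move right. Bounds: (2, +inf). Value = 3
Step 4: sign = +, move right. Bounds: (3, +inf). Value = 4
The surreal number with sign expansion ++++ is 4.

4


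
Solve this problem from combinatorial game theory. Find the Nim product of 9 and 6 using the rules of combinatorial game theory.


Nim multiplication is bilinear over XOR: (u XOR v) * w = (u*w) XOR (v*w).
So we split each operand into its bit components and XOR the pairwise Nim products.
9 = 1 + 8 (as XOR of powers of 2).
6 = 2 + 4 (as XOR of powers of 2).
Using the standard Nim-product table on single bits:
  2*2 = 3,   2*4 = 8,   2*8 = 12,
  4*4 = 6,   4*8 = 11,  8*8 = 13,
and  1*x = x (identity), k*l = l*k (commutative).
Pairwise Nim products:
  1 * 2 = 2
  1 * 4 = 4
  8 * 2 = 12
  8 * 4 = 11
XOR them: 2 XOR 4 XOR 12 XOR 11 = 1.
Result: 9 * 6 = 1 (in Nim).

1


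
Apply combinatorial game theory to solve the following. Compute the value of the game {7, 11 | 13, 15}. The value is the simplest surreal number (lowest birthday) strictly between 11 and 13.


Left options: {7, 11}, max = 11
Right options: {13, 15}, min = 13
All options are numbers and max(Left) < min(Right), so by the simplicity theorem the value is the simplest (earliest-born) number strictly between 11 and 13.
The only integer strictly between 11 and 13 is 12.
No non-integer in the interval can be simpler: if x is a non-integer in the interval, then floor(x) or ceil(x) also lies in the interval (the interval contains an integer), and both are proper prefixes of x's sign expansion, i.e. born earlier. So the game value is 12.
Game value = 12

12


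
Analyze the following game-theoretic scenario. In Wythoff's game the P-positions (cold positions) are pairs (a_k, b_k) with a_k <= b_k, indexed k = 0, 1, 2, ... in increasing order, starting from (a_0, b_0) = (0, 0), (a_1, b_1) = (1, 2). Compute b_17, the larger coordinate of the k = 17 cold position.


By Wythoff's theorem, a_k = floor(k * phi) and b_k = floor(k * phi^2) = a_k + k, where phi = (1 + sqrt(5))/2 is the golden ratio.
phi = (1 + sqrt(5))/2 = 1.618034
phi^2 = phi + 1 = 2.618034
k = 17
k * phi^2 = 17 * 2.618034 = 44.506578
b_17 = floor(k * phi^2) = 44 (check: a_17 + k = 27 + 17 = 44)

44


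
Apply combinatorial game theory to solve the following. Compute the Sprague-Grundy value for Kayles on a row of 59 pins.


Kayles: a move removes 1 or 2 adjacent pins from a contiguous row.
Removing pins from a row of k leaves two independent rows (a, b) with a + b = k - 1 (one pin) or a + b = k - 2 (two pins); an end removal gives a = 0.
By Sprague-Grundy, G(k) = mex{ G(a) XOR G(b) } over all these splits. G(0) = 0.
G(1): splits (0,0):0^0=0 -> mex({0}) = 1
G(2): splits (0,1):0^1=1 (0,0):0^0=0 -> mex({0, 1}) = 2
G(3): splits (0,2):0^2=2 (1,1):1^1=0 (0,1):0^1=1 -> mex({0, 1, 2}) = 3
G(4): splits (0,3):0^3=3 (1,2):1^2=3 (0,2):0^2=2 (1,1):1^1=0 -> mex({0, 2, 3}) = 1
G(5): splits (0,4):0^1=1 (1,3):1^3=2 (2,2):2^2=0 (0,3):0^3=3 (1,2):1^2=3 -> mex({0, 1, 2, 3}) = 4
G(6) = mex({0, 1, 2, 4}) = 3
G(7) = mex({0, 1, 3, 4, 5}) = 2
G(8) = mex({0, 2, 3, 5, 6}) = 1
G(9) = mex({0, 1, 2, 3, 6, 7}) = 4
G(10) = mex({0, 1, 3, 4, 5, 7}) = 2
G(11) = mex({0, 1, 2, 3, 4, 5}) = 6
G(12) = mex({0, 1, 2, 3, 5, 6, 7}) = 4
G(13) = mex({0, 2, 3, 4, 6, 7}) = 1
G(14) = mex({0, 1, 4, 5, 6, 7}) = 2
G(15) = mex({0, 1, 2, 3, 4, 5, 6}) = 7
G(16) = mex({0, 2, 3, 5, 6, 7}) = 1
G(17) = mex({0, 1, 2, 3, 5, 6, 7}) = 4
G(18) = mex({0, 1, 2, 4, 5, 6}) = 3
G(19) = mex({0, 1, 3, 4, 5, 7}) = 2
G(20) = mex({0, 2, 3, 4, 5, 6, 7}) = 1
G(21) = mex({0, 1, 2, 3, 5, 6, 7}) = 4
G(22) = mex({0, 1, 2, 3, 4, 5, 7}) = 6
G(23) = mex({0, 1, 2, 3, 4, 5, 6}) = 7
G(24) = mex({0, 1, 2, 3, 5, 6, 7}) = 4
G(25) = mex({0, 2, 3, 4, 6, 7}) = 1
G(26) = mex({0, 1, 3, 4, 5, 6, 7}) = 2
G(27) = mex({0, 1, 2, 3, 4, 5, 6, 7}) = 8
G(28) = mex({0, 1, 2, 3, 4, 6, 7, 8}) = 5
G(29) = mex({0, 1, 2, 3, 5, 6, 7, 8, 9}) = 4
G(30) = mex({0, 1, 2, 3, 4, 5, 6, 9, 10}) = 7
G(31) = mex({0, 1, 3, 4, 5, 7, 10, 11}) = 2
G(32) = mex({0, 2, 3, 4, 5, 6, 7, 9, 11}) = 1
G(33) = mex({0, 1, 2, 3, 4, 5, 6, 7, 9, 12}) = 8
G(34) = mex({0, 1, 2, 3, 4, 5, 7, 8, 11, 12}) = 6
G(35) = mex({0, 1, 2, 3, 4, 5, 6, 8, 9, 10, 11}) = 7
G(36) = mex({0, 1, 2, 3, 5, 6, 7, 9, 10}) = 4
G(37) = mex({0, 2, 3, 4, 6, 7, 9, 10, 11, 12}) = 1
G(38) = mex({0, 1, 3, 4, 5, 6, 7, 9, 10, 11, 12}) = 2
G(39) = mex({0, 1, 2, 4, 5, 6, 7, 9, 10, 12, 14}) = 3
G(40) = mex({0, 2, 3, 4, 6, 7, 11, 12, 14}) = 1
G(41) = mex({0, 1, 2, 3, 5, 6, 7, 9, 10, 11, 12}) = 4
G(42) = mex({0, 1, 2, 3, 4, 5, 6, 9, 10}) = 7
G(43) = mex({0, 1, 3, 4, 5, 7, 9, 10, 12, 15}) = 2
G(44) = mex({0, 2, 3, 4, 5, 6, 7, 9, 10, 12, 15}) = 1
G(45) = mex({0, 1, 2, 3, 4, 5, 6, 7, 9, 10, 12, 14}) = 8
G(46) = mex({0, 1, 3, 4, 5, 7, 8, 11, 12, 14}) = 2
G(47) = mex({0, 1, 2, 3, 4, 5, 6, 8, 9, 10, 11, 12}) = 7
G(48) = mex({0, 1, 2, 3, 5, 6, 7, 9, 10}) = 4
G(49) = mex({0, 2, 3, 4, 6, 7, 9, 10, 11, 12, 15}) = 1
G(50) = mex({0, 1, 4, 5, 6, 7, 9, 11, 12, 14, 15}) = 2
G(51) = mex({0, 1, 2, 3, 4, 5, 6, 7, 9, 12, 14, 15}) = 8
G(52) = mex({0, 2, 3, 4, 5, 6, 7, 8, 11, 12, 15}) = 1
G(53) = mex({0, 1, 2, 3, 5, 6, 7, 8, 9, 10, 11, 12}) = 4
G(54) = mex({0, 1, 2, 3, 4, 5, 6, 9, 10}) = 7
G(55) = mex({0, 1, 3, 4, 5, 7, 9, 10, 11, 12}) = 2
G(56) = mex({0, 2, 3, 4, 5, 6, 7, 9, 10, 11, 12, 13, 14}) = 1
G(57) = mex({0, 1, 2, 3, 5, 6, 7, 9, 10, 12, 13, 14, 15}) = 4
G(58) = mex({0, 1, 3, 4, 5, 7, 11, 12, 14, 15}) = 2
G(59) = mex({0, 1, 2, 3, 4, 5, 6, 9, 10, 11, 12, 15}) = 7
Therefore G(59) = 7.

7


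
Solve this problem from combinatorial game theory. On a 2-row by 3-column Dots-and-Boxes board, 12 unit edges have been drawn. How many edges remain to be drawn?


Grid: 2 x 3 boxes, i.e. 3 rows and 4 columns of dots.
Horizontal edges: (rows + 1) * cols = 3 * 3 = 9
Vertical edges: rows * (cols + 1) = 2 * 4 = 8
Total edges: 9 + 8 = 17
Edges drawn: 12
Remaining: 17 - 12 = 5

5


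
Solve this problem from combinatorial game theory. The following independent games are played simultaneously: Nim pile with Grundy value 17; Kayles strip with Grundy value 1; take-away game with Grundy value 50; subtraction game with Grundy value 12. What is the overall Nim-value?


By the Sprague-Grundy theorem, the Grundy value of a sum of games is the XOR of individual Grundy values.
Nim pile: Grundy value = 17. Running XOR: 0 XOR 17 = 17
Kayles strip: Grundy value = 1. Running XOR: 17 XOR 1 = 16
take-away game: Grundy value = 50. Running XOR: 16 XOR 50 = 34
subtraction game: Grundy value = 12. Running XOR: 34 XOR 12 = 46
The combined Grundy value is 46.

46


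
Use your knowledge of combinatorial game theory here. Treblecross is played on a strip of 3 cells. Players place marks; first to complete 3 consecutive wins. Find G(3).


Treblecross: place X on empty cells; 3-in-a-row wins.
Playing within two cells of an existing X lets the opponent win at once, so sensible play treats the cells i-2..i+2 around each X as dead. The player left with no safe cell loses, so this is a normal-play take-away game on strips of safe cells.
Placing X at cell i (0-indexed) of a strip of k safe cells leaves independent strips of sizes max(0, i-2) and max(0, k-i-3). Hence G(k) = mex{ G(max(0,i-2)) XOR G(max(0,k-i-3)) : 0 <= i < k }, with G(0) = 0.
G(1): splits (0,0):0^0=0 -> mex({0}) = 1
G(2): splits (0,0):0^0=0 -> mex({0}) = 1
G(3): splits (0,0):0^0=0 -> mex({0}) = 1
Therefore G(3) = 1.

1


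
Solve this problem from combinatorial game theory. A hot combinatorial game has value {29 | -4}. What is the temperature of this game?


The game is {29 | -4}, a switch {a | b} with numbers a > b.
Cooling {a | b} by t gives {a - t | b + t}, which stops being hot when a - t = b + t, i.e. at t = (a - b)/2. So the temperature of a switch is (a - b)/2.
Temperature = (Left option - Right option) / 2
= (29 - (-4)) / 2
= 33 / 2
= 33/2

33/2


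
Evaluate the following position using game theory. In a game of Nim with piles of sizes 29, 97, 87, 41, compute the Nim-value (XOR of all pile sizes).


We need the XOR (exclusive or) of all pile sizes.
After XOR-ing pile 1 (size 29): 0 XOR 29 = 29
After XOR-ing pile 2 (size 97): 29 XOR 97 = 124
After XOR-ing pile 3 (size 87): 124 XOR 87 = 43
After XOR-ing pile 4 (size 41): 43 XOR 41 = 2
The Nim-value of this position is 2.

2


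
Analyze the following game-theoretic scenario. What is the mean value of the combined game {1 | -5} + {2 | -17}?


G1 = {1 | -5}, G2 = {2 | -17}
Each is a switch {a | b} with numbers a > b; its mean value is (a + b)/2, and mean value is additive over game sums: m(G1 + G2) = m(G1) + m(G2).
Mean of G1 = (1 + (-5))/2 = -4/2 = -2
Mean of G2 = (2 + (-17))/2 = -15/2 = -15/2
Mean of G1 + G2 = -2 + -15/2 = -19/2

-19/2


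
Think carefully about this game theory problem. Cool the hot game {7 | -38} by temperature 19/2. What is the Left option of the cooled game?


Original game: {7 | -38} (a switch {a | b} with a > b).
Cooling by t (for t below the temperature (a - b)/2 = 45/2) taxes each move by t: {a | b} cooled by t is {a - t | b + t}.
Cooling amount: t = 19/2
Cooled Left option: 7 - 19/2 = -5/2
Cooled Right option: -38 + 19/2 = -57/2
Cooled game: {-5/2 | -57/2}
Left option = -5/2

-5/2


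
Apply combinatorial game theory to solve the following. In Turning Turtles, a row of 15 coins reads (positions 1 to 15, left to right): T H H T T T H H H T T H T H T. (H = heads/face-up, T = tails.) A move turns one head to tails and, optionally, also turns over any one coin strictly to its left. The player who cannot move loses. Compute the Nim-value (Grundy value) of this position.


Coins: T H H T T T H H H T T H T H T
Key fact: a single head at position k behaves exactly like a Nim heap of size k (turning it to T and optionally flipping a coin at j < k corresponds to moving the heap from k to j, or to 0), and heads combine as a disjunctive sum (two heads at the same place would cancel, matching j XOR j = 0). So the Nim-value is the XOR of the 1-indexed positions of the heads.
Face-up positions (1-indexed): [2, 3, 7, 8, 9, 12, 14]
XOR 0 with 2: 0 XOR 2 = 2
XOR 2 with 3: 2 XOR 3 = 1
XOR 1 with 7: 1 XOR 7 = 6
XOR 6 with 8: 6 XOR 8 = 14
XOR 14 with 9: 14 XOR 9 = 7
XOR 7 with 12: 7 XOR 12 = 11
XOR 11 with 14: 11 XOR 14 = 5
Nim-value = 5

5


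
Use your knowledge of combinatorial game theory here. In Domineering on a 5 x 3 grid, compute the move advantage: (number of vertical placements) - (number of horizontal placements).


Board is 5 x 3 (rows x cols).
Left (vertical) placements: (rows-1) * cols = 4 * 3 = 12
Right (horizontal) placements: rows * (cols-1) = 5 * 2 = 10
Advantage = Left - Right = 12 - 10 = 2

2


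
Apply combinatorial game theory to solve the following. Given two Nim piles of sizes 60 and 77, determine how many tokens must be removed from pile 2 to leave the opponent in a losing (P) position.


Piles: 60 and 77
Current XOR: 60 XOR 77 = 113 (non-zero, so this is an N-position).
To make the XOR zero, we need to find a move that balances the piles.
For pile 2 (size 77): target = 77 XOR 113 = 60
We reduce pile 2 from 77 to 60.
Tokens removed: 77 - 60 = 17
Verification: 60 XOR 60 = 0

17


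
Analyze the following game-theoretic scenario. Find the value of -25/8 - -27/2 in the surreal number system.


x = -25/8, y = -27/2
Converting to common denominator: 8
x = -25/8, y = -108/8
x - y = -25/8 - -27/2 = 83/8

83/8


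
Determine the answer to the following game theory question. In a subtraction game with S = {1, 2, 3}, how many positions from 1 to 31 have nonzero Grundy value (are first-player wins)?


Subtraction set S = {1, 2, 3}, so G(n) = n mod 4.
G(n) = 0 when n is a multiple of 4.
Multiples of 4 in [1, 31]: 7
N-positions (nonzero Grundy) = 31 - 7 = 24

24


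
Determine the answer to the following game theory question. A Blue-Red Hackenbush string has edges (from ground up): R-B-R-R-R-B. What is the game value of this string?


Edges (from ground): R-B-R-R-R-B
By Berlekamp's sign-expansion rule, a Blue-Red Hackenbush stalk has the value of the surreal number whose sign sequence is the edge sequence with B -> + and R -> -.
Sign sequence: -+---+
Trace the sign expansion in the surreal number tree, starting from 0:
Edge 1: R (sign -) -> bounds (-inf, 0), value = -1
Edge 2: B (sign +) -> bounds (-1, 0), value = -1/2
Edge 3: R (sign -) -> bounds (-1, -1/2), value = -3/4
Edge 4: R (sign -) -> bounds (-1, -3/4), value = -7/8
Edge 5: R (sign -) -> bounds (-1, -7/8), value = -15/16
Edge 6: B (sign +) -> bounds (-15/16, -7/8), value = -29/32
Game value = -29/32

-29/32


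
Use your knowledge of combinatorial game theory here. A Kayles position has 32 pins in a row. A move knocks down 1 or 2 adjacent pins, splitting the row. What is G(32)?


Kayles: a move removes 1 or 2 adjacent pins from a contiguous row.
Removing pins from a row of k leaves two independent rows (a, b) with a + b = k - 1 (one pin) or a + b = k - 2 (two pins); an end removal gives a = 0.
By Sprague-Grundy, G(k) = mex{ G(a) XOR G(b) } over all these splits. G(0) = 0.
G(1): splits (0,0):0^0=0 -> mex({0}) = 1
G(2): splits (0,1):0^1=1 (0,0):0^0=0 -> mex({0, 1}) = 2
G(3): splits (0,2):0^2=2 (1,1):1^1=0 (0,1):0^1=1 -> mex({0, 1, 2}) = 3
G(4): splits (0,3):0^3=3 (1,2):1^2=3 (0,2):0^2=2 (1,1):1^1=0 -> mex({0, 2, 3}) = 1
G(5): splits (0,4):0^1=1 (1,3):1^3=2 (2,2):2^2=0 (0,3):0^3=3 (1,2):1^2=3 -> mex({0, 1, 2, 3}) = 4
G(6) = mex({0, 1, 2, 4}) = 3
G(7) = mex({0, 1, 3, 4, 5}) = 2
G(8) = mex({0, 2, 3, 5, 6}) = 1
G(9) = mex({0, 1, 2, 3, 6, 7}) = 4
G(10) = mex({0, 1, 3, 4, 5, 7}) = 2
G(11) = mex({0, 1, 2, 3, 4, 5}) = 6
G(12) = mex({0, 1, 2, 3, 5, 6, 7}) = 4
G(13) = mex({0, 2, 3, 4, 6, 7}) = 1
G(14) = mex({0, 1, 4, 5, 6, 7}) = 2
G(15) = mex({0, 1, 2, 3, 4, 5, 6}) = 7
G(16) = mex({0, 2, 3, 5, 6, 7}) = 1
G(17) = mex({0, 1, 2, 3, 5, 6, 7}) = 4
G(18) = mex({0, 1, 2, 4, 5, 6}) = 3
G(19) = mex({0, 1, 3, 4, 5, 7}) = 2
G(20) = mex({0, 2, 3, 4, 5, 6, 7}) = 1
G(21) = mex({0, 1, 2, 3, 5, 6, 7}) = 4
G(22) = mex({0, 1, 2, 3, 4, 5, 7}) = 6
G(23) = mex({0, 1, 2, 3, 4, 5, 6}) = 7
G(24) = mex({0, 1, 2, 3, 5, 6, 7}) = 4
G(25) = mex({0, 2, 3, 4, 6, 7}) = 1
G(26) = mex({0, 1, 3, 4, 5, 6, 7}) = 2
G(27) = mex({0, 1, 2, 3, 4, 5, 6, 7}) = 8
G(28) = mex({0, 1, 2, 3, 4, 6, 7, 8}) = 5
G(29) = mex({0, 1, 2, 3, 5, 6, 7, 8, 9}) = 4
G(30) = mex({0, 1, 2, 3, 4, 5, 6, 9, 10}) = 7
G(31) = mex({0, 1, 3, 4, 5, 7, 10, 11}) = 2
G(32) = mex({0, 2, 3, 4, 5, 6, 7, 9, 11}) = 1
Therefore G(32) = 1.

1


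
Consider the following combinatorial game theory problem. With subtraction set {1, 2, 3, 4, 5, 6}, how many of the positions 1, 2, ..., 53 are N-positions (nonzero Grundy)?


Subtraction set S = {1, 2, 3, 4, 5, 6}, so G(n) = n mod 7.
G(n) = 0 when n is a multiple of 7.
Multiples of 7 in [1, 53]: 7
N-positions (nonzero Grundy) = 53 - 7 = 46

46


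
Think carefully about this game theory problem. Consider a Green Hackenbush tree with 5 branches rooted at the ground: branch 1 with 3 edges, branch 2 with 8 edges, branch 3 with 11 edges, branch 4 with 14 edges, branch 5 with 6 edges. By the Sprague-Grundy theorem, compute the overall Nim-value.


The tree has 5 branches from the ground vertex.
In Green Hackenbush, the Nim-value of a simple path of length k is k.
Branch 1: length 3, Nim-value = 3
Branch 2: length 8, Nim-value = 8
Branch 3: length 11, Nim-value = 11
Branch 4: length 14, Nim-value = 14
Branch 5: length 6, Nim-value = 6
Total Nim-value = XOR of all branch values:
0 XOR 3 = 3
3 XOR 8 = 11
11 XOR 11 = 0
0 XOR 14 = 14
14 XOR 6 = 8
Nim-value of the tree = 8

8


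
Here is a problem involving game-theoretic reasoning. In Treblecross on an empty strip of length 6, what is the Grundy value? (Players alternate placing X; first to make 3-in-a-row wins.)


Treblecross: place X on empty cells; 3-in-a-row wins.
Playing within two cells of an existing X lets the opponent win at once, so sensible play treats the cells i-2..i+2 around each X as dead. The player left with no safe cell loses, so this is a normal-play take-away game on strips of safe cells.
Placing X at cell i (0-indexed) of a strip of k safe cells leaves independent strips of sizes max(0, i-2) and max(0, k-i-3). Hence G(k) = mex{ G(max(0,i-2)) XOR G(max(0,k-i-3)) : 0 <= i < k }, with G(0) = 0.
G(1): splits (0,0):0^0=0 -> mex({0}) = 1
G(2): splits (0,0):0^0=0 -> mex({0}) = 1
G(3): splits (0,0):0^0=0 -> mex({0}) = 1
G(4): splits (0,1):0^1=1 (0,0):0^0=0 -> mex({0, 1}) = 2
G(5): splits (0,2):0^1=1 (0,1):0^1=1 (0,0):0^0=0 -> mex({0, 1}) = 2
G(6) = mex({1}) = 0
Therefore G(6) = 0.

0


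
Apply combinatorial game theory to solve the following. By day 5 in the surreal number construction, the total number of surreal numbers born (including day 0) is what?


Day 0: {|} = 0 is born. Count = 1.
Day n: the number of surreal numbers born by day n is 2^(n+1) - 1.
By day 0: 2^1 - 1 = 1
By day 1: 2^2 - 1 = 3
By day 2: 2^3 - 1 = 7
By day 3: 2^4 - 1 = 15
By day 4: 2^5 - 1 = 31
By day 5: 2^6 - 1 = 63
By day 5: 63 surreal numbers.

63


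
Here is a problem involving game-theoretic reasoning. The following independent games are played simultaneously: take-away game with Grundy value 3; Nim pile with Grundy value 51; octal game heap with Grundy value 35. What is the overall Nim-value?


By the Sprague-Grundy theorem, the Grundy value of a sum of games is the XOR of individual Grundy values.
take-away game: Grundy value = 3. Running XOR: 0 XOR 3 = 3
Nim pile: Grundy value = 51. Running XOR: 3 XOR 51 = 48
octal game heap: Grundy value = 35. Running XOR: 48 XOR 35 = 19
The combined Grundy value is 19.

19


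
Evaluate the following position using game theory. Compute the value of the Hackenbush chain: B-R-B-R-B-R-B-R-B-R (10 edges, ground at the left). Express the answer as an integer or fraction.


Edges (from ground): B-R-B-R-B-R-B-R-B-R
By Berlekamp's sign-expansion rule, a Blue-Red Hackenbush stalk has the value of the surreal number whose sign sequence is the edge sequence with B -> + and R -> -.
Sign sequence: +-+-+-+-+-
Trace the sign expansion in the surreal number tree, starting from 0:
Edge 1: B (sign +) -> bounds (0, +inf), value = 1
Edge 2: R (sign -) -> bounds (0, 1), value = 1/2
Edge 3: B (sign +) -> bounds (1/2, 1), value = 3/4
Edge 4: R (sign -) -> bounds (1/2, 3/4), value = 5/8
Edge 5: B (sign +) -> bounds (5/8, 3/4), value = 11/16
Edge 6: R (sign -) -> bounds (5/8, 11/16), value = 21/32
Edge 7: B (sign +) -> bounds (21/32, 11/16), value = 43/64
Edge 8: R (sign -) -> bounds (21/32, 43/64), value = 85/128
Edge 9: B (sign +) -> bounds (85/128, 43/64), value = 171/256
Edge 10: R (sign -) -> bounds (85/128, 171/256), value = 341/512
Game value = 341/512

341/512


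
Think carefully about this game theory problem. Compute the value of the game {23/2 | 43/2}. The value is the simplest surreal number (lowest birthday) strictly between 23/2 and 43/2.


Left options: {23/2}, max = 23/2
Right options: {43/2}, min = 43/2
All options are numbers and max(Left) < min(Right), so by the simplicity theorem the value is the simplest (earliest-born) number strictly between 23/2 and 43/2.
Integers 12 through 21 all lie strictly between 23/2 and 43/2.
Among integers, the simplest (lowest birthday = smallest |n|; 0 is born on day 0, +-n on day n) is 12.
No non-integer in the interval can be simpler: if x is a non-integer in the interval, then floor(x) or ceil(x) also lies in the interval (the interval contains an integer), and both are proper prefixes of x's sign expansion, i.e. born earlier. So the game value is 12.
Game value = 12

12


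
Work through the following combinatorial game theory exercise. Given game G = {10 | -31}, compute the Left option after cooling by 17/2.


Original game: {10 | -31} (a switch {a | b} with a > b).
Cooling by t (for t below the temperature (a - b)/2 = 41/2) taxes each move by t: {a | b} cooled by t is {a - t | b + t}.
Cooling amount: t = 17/2
Cooled Left option: 10 - 17/2 = 3/2
Cooled Right option: -31 + 17/2 = -45/2
Cooled game: {3/2 | -45/2}
Left option = 3/2

3/2


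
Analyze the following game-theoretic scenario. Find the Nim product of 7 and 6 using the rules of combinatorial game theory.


Nim multiplication is bilinear over XOR: (u XOR v) * w = (u*w) XOR (v*w).
So we split each operand into its bit components and XOR the pairwise Nim products.
7 = 1 + 2 + 4 (as XOR of powers of 2).
6 = 2 + 4 (as XOR of powers of 2).
Using the standard Nim-product table on single bits:
  2*2 = 3,   2*4 = 8,   2*8 = 12,
  4*4 = 6,   4*8 = 11,  8*8 = 13,
and  1*x = x (identity), k*l = l*k (commutative).
Pairwise Nim products:
  1 * 2 = 2
  1 * 4 = 4
  2 * 2 = 3
  2 * 4 = 8
  4 * 2 = 8
  4 * 4 = 6
XOR them: 2 XOR 4 XOR 3 XOR 8 XOR 8 XOR 6 = 3.
Result: 7 * 6 = 3 (in Nim).

3


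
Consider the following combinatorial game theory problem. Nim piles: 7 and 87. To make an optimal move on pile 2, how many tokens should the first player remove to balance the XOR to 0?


Piles: 7 and 87
Current XOR: 7 XOR 87 = 80 (non-zero, so this is an N-position).
To make the XOR zero, we need to find a move that balances the piles.
For pile 2 (size 87): target = 87 XOR 80 = 7
We reduce pile 2 from 87 to 7.
Tokens removed: 87 - 7 = 80
Verification: 7 XOR 7 = 0

80


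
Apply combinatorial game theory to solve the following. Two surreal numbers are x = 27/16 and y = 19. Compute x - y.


x = 27/16, y = 19
Converting to common denominator: 16
x = 27/16, y = 304/16
x - y = 27/16 - 19 = -277/16

-277/16


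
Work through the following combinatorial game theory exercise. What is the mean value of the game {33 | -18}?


Game = {33 | -18}, a switch {a | b} with numbers a > b.
Its thermograph has left wall a - t and right wall b + t, which meet at t = (a - b)/2, where both equal (a + b)/2. So the mast (mean value) is at (a + b)/2.
Mean = (33 + (-18))/2 = 15/2 = 15/2

15/2


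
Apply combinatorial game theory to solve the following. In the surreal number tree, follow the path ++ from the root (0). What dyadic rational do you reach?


Sign expansion: ++
Rule: track bounds (lo, hi), initially (-inf, +inf). On '+', the current value becomes lo and we move to the simplest number in (value, hi): value + 1 if hi = +inf, otherwise the midpoint (value + hi)/2. On '-', the current value becomes hi and we move to value - 1 if lo = -inf, otherwise the midpoint (lo + value)/2.
Start at 0.
Step 1: sign = +, move right. Bounds: (0, +inf). Value = 1
Step 2: sign = +, move right. Bounds: (1, +inf). Value = 2
The surreal number with sign expansion ++ is 2.

2


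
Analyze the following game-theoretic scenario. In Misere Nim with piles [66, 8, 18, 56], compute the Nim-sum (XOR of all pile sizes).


We need the XOR (exclusive or) of all pile sizes.
After XOR-ing pile 1 (size 66): 0 XOR 66 = 66
After XOR-ing pile 2 (size 8): 66 XOR 8 = 74
After XOR-ing pile 3 (size 18): 74 XOR 18 = 88
After XOR-ing pile 4 (size 56): 88 XOR 56 = 96
The Nim-value of this position is 96.

96


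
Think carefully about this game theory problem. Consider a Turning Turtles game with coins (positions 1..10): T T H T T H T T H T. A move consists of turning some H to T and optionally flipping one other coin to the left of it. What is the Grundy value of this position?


Coins: T T H T T H T T H T
Key fact: a single head at position k behaves exactly like a Nim heap of size k (turning it to T and optionally flipping a coin at j < k corresponds to moving the heap from k to j, or to 0), and heads combine as a disjunctive sum (two heads at the same place would cancel, matching j XOR j = 0). So the Nim-value is the XOR of the 1-indexed positions of the heads.
Face-up positions (1-indexed): [3, 6, 9]
XOR 0 with 3: 0 XOR 3 = 3
XOR 3 with 6: 3 XOR 6 = 5
XOR 5 with 9: 5 XOR 9 = 12
Nim-value = 12

12


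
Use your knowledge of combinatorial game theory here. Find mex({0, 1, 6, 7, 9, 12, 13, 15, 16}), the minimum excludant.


Set = {0, 1, 6, 7, 9, 12, 13, 15, 16}
0 is in the set.
1 is in the set.
2 is NOT in the set. This is the mex.
mex = 2

2


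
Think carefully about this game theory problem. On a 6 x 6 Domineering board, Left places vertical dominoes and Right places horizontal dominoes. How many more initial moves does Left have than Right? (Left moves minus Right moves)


Board is 6 x 6 (rows x cols).
Left (vertical) placements: (rows-1) * cols = 5 * 6 = 30
Right (horizontal) placements: rows * (cols-1) = 6 * 5 = 30
Advantage = Left - Right = 30 - 30 = 0

0


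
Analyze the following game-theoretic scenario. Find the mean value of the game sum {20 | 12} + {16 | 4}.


G1 = {20 | 12}, G2 = {16 | 4}
Each is a switch {a | b} with numbers a > b; its mean value is (a + b)/2, and mean value is additive over game sums: m(G1 + G2) = m(G1) + m(G2).
Mean of G1 = (20 + (12))/2 = 32/2 = 16
Mean of G2 = (16 + (4))/2 = 20/2 = 10
Mean of G1 + G2 = 16 + 10 = 26

26


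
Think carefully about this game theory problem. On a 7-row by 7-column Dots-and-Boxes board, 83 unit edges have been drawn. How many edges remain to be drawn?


Grid: 7 x 7 boxes, i.e. 8 rows and 8 columns of dots.
Horizontal edges: (rows + 1) * cols = 8 * 7 = 56
Vertical edges: rows * (cols + 1) = 7 * 8 = 56
Total edges: 56 + 56 = 112
Edges drawn: 83
Remaining: 112 - 83 = 29

29


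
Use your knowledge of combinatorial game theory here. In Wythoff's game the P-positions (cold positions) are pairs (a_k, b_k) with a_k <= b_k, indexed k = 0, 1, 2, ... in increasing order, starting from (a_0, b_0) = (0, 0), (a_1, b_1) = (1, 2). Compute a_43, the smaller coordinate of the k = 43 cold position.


By Wythoff's theorem, a_k = floor(k * phi) and b_k = floor(k * phi^2) = a_k + k, where phi = (1 + sqrt(5))/2 is the golden ratio.
phi = (1 + sqrt(5))/2 = 1.618034
k = 43
k * phi = 43 * 1.618034 = 69.575462
a_43 = floor(k * phi) = 69

69


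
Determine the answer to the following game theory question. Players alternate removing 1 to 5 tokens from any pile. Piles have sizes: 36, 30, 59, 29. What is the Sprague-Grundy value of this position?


Subtraction set: {1, 2, 3, 4, 5}
For this subtraction set, G(n) = n mod 6 (period = max + 1 = 6).
Pile 1 (size 36): G(36) = 36 mod 6 = 0
Pile 2 (size 30): G(30) = 30 mod 6 = 0
Pile 3 (size 59): G(59) = 59 mod 6 = 5
Pile 4 (size 29): G(29) = 29 mod 6 = 5
Total Grundy value = XOR of all: 0 XOR 0 XOR 5 XOR 5 = 0

0


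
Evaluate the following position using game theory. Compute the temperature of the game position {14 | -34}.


The game is {14 | -34}, a switch {a | b} with numbers a > b.
Cooling {a | b} by t gives {a - t | b + t}, which stops being hot when a - t = b + t, i.e. at t = (a - b)/2. So the temperature of a switch is (a - b)/2.
Temperature = (Left option - Right option) / 2
= (14 - (-34)) / 2
= 48 / 2
= 24

24


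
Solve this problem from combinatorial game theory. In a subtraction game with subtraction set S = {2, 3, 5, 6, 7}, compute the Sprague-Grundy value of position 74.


The subtraction set is S = {2, 3, 5, 6, 7}.
G(k) = mex{ G(k - s) : s in S, s <= k }. We compute iteratively: G(0) = 0.
G(1) = mex({}) = 0
G(2) = mex({0}) = 1
G(3) = mex({0}) = 1
G(4) = mex({0, 1}) = 2
G(5) = mex({0, 1}) = 2
G(6) = mex({0, 1, 2}) = 3
G(7) = mex({0, 1, 2}) = 3
G(8) = mex({0, 1, 2, 3}) = 4
G(9) = mex({1, 2, 3}) = 0
G(10) = mex({1, 2, 3, 4}) = 0
G(11) = mex({0, 2, 3, 4}) = 1
G(12) = mex({0, 2, 3}) = 1
G(13) = mex({0, 1, 3, 4}) = 2
G(14) = mex({0, 1, 3, 4}) = 2
G(15) = mex({0, 1, 2, 4}) = 3
Observe that G(9)..G(15) = 0, 0, 1, 1, 2, 2, 3 repeats G(0)..G(6) = 0, 0, 1, 1, 2, 2, 3.
For k >= max(S) = 7, G(k) is determined by the previous 7 values G(k-7)..G(k-1); a window of 7 consecutive values has recurred shifted by 9, so by induction G(k + 9) = G(k) for all k >= 0: the sequence is periodic from the start with period 9.
One period: G(0..8) = 0, 0, 1, 1, 2, 2, 3, 3, 4.
74 mod 9 = 2, so G(74) = G(2) = 1.

1


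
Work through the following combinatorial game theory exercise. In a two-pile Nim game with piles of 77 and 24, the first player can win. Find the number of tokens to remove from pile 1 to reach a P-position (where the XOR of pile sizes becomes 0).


Piles: 77 and 24
Current XOR: 77 XOR 24 = 85 (non-zero, so this is an N-position).
To make the XOR zero, we need to find a move that balances the piles.
For pile 1 (size 77): target = 77 XOR 85 = 24
We reduce pile 1 from 77 to 24.
Tokens removed: 77 - 24 = 53
Verification: 24 XOR 24 = 0

53


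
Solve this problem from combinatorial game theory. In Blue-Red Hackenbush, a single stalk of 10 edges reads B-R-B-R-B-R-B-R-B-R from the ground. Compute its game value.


Edges (from ground): B-R-B-R-B-R-B-R-B-R
By Berlekamp's sign-expansion rule, a Blue-Red Hackenbush stalk has the value of the surreal number whose sign sequence is the edge sequence with B -> + and R -> -.
Sign sequence: +-+-+-+-+-
Trace the sign expansion in the surreal number tree, starting from 0:
Edge 1: B (sign +) -> bounds (0, +inf), value = 1
Edge 2: R (sign -) -> bounds (0, 1), value = 1/2
Edge 3: B (sign +) -> bounds (1/2, 1), value = 3/4
Edge 4: R (sign -) -> bounds (1/2, 3/4), value = 5/8
Edge 5: B (sign +) -> bounds (5/8, 3/4), value = 11/16
Edge 6: R (sign -) -> bounds (5/8, 11/16), value = 21/32
Edge 7: B (sign +) -> bounds (21/32, 11/16), value = 43/64
Edge 8: R (sign -) -> bounds (21/32, 43/64), value = 85/128
Edge 9: B (sign +) -> bounds (85/128, 43/64), value = 171/256
Edge 10: R (sign -) -> bounds (85/128, 171/256), value = 341/512
Game value = 341/512

341/512


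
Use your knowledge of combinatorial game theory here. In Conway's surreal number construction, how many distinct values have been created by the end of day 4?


Day 0: {|} = 0 is born. Count = 1.
Day n: the number of surreal numbers born by day n is 2^(n+1) - 1.
By day 0: 2^1 - 1 = 1
By day 1: 2^2 - 1 = 3
By day 2: 2^3 - 1 = 7
By day 3: 2^4 - 1 = 15
By day 4: 2^5 - 1 = 31
By day 4: 31 surreal numbers.

31


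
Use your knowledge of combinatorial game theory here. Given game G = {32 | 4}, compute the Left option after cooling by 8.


Original game: {32 | 4} (a switch {a | b} with a > b).
Cooling by t (for t below the temperature (a - b)/2 = 14) taxes each move by t: {a | b} cooled by t is {a - t | b + t}.
Cooling amount: t = 8
Cooled Left option: 32 - 8 = 24
Cooled Right option: 4 + 8 = 12
Cooled game: {24 | 12}
Left option = 24

24


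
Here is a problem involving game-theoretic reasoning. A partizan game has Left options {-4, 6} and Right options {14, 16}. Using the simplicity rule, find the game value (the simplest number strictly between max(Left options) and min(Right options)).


Left options: {-4, 6}, max = 6
Right options: {14, 16}, min = 14
All options are numbers and max(Left) < min(Right), so by the simplicity theorem the value is the simplest (earliest-born) number strictly between 6 and 14.
Integers 7 through 13 all lie strictly between 6 and 14.
Among integers, the simplest (lowest birthday = smallest |n|; 0 is born on day 0, +-n on day n) is 7.
No non-integer in the interval can be simpler: if x is a non-integer in the interval, then floor(x) or ceil(x) also lies in the interval (the interval contains an integer), and both are proper prefixes of x's sign expansion, i.e. born earlier. So the game value is 7.
Game value = 7

7


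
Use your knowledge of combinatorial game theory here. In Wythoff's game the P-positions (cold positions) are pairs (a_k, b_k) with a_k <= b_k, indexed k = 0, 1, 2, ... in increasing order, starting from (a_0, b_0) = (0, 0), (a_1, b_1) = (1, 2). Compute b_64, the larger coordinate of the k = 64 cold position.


By Wythoff's theorem, a_k = floor(k * phi) and b_k = floor(k * phi^2) = a_k + k, where phi = (1 + sqrt(5))/2 is the golden ratio.
phi = (1 + sqrt(5))/2 = 1.618034
phi^2 = phi + 1 = 2.618034
k = 64
k * phi^2 = 64 * 2.618034 = 167.554175
b_64 = floor(k * phi^2) = 167 (check: a_64 + k = 103 + 64 = 167)

167


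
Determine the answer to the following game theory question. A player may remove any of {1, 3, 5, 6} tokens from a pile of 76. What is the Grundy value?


The subtraction set is S = {1, 3, 5, 6}.
G(k) = mex{ G(k - s) : s in S, s <= k }. We compute iteratively: G(0) = 0.
G(1) = mex({0}) = 1
G(2) = mex({1}) = 0
G(3) = mex({0}) = 1
G(4) = mex({1}) = 0
G(5) = mex({0}) = 1
G(6) = mex({0, 1}) = 2
G(7) = mex({0, 1, 2}) = 3
G(8) = mex({0, 1, 3}) = 2
G(9) = mex({0, 1, 2}) = 3
G(10) = mex({0, 1, 3}) = 2
G(11) = mex({1, 2}) = 0
G(12) = mex({0, 2, 3}) = 1
G(13) = mex({1, 2, 3}) = 0
G(14) = mex({0, 2, 3}) = 1
G(15) = mex({1, 2, 3}) = 0
G(16) = mex({0, 2}) = 1
Observe that G(11)..G(16) = 0, 1, 0, 1, 0, 1 repeats G(0)..G(5) = 0, 1, 0, 1, 0, 1.
For k >= max(S) = 6, G(k) is determined by the previous 6 values G(k-6)..G(k-1); a window of 6 consecutive values has recurred shifted by 11, so by induction G(k + 11) = G(k) for all k >= 0: the sequence is periodic from the start with period 11.
One period: G(0..10) = 0, 1, 0, 1, 0, 1, 2, 3, 2, 3, 2.
76 mod 11 = 10, so G(76) = G(10) = 2.

2
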